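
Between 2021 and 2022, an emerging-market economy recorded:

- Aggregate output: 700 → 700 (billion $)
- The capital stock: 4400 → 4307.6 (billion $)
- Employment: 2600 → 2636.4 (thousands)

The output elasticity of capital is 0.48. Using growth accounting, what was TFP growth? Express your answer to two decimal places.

Aggregate output growth = (700 − 700) / 700 = 0%.
The capital stock growth = (4307.6 − 4400) / 4400 = -2.1%.
Employment growth = (2636.4 − 2600) / 2600 = 1.4%.
Labor's share = 1 − 0.48 = 0.52.
The capital stock: 0.48 × (-2.1) = -1.008 pp.
Employment: 0.52 × 1.4 = 0.728 pp.
TFP growth = 0 + 0.28 = 0.28%.

0.28%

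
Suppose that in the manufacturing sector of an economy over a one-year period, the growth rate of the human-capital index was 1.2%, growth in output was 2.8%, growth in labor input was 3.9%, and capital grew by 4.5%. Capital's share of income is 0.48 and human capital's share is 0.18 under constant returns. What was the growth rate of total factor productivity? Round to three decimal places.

Labor's share = 1 − 0.48 − 0.18 = 0.34.
Capital: 0.48 × 4.5 = 2.16 pp.
The human-capital index: 0.18 × 1.2 = 0.216 pp.
Labor input: 0.34 × 3.9 = 1.326 pp.
TFP growth = 2.8 − 3.702 = -0.902%.

-0.902%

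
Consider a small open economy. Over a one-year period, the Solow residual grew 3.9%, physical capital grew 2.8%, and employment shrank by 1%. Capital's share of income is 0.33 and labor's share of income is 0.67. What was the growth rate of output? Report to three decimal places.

4.154%

Labor's share = 1 − 0.33 = 0.67.
Physical capital: 0.33 × 2.8 = 0.924 pp.
Employment: 0.67 × (-1) = -0.67 pp.
Output growth = 3.9 + 0.254 = 4.154%.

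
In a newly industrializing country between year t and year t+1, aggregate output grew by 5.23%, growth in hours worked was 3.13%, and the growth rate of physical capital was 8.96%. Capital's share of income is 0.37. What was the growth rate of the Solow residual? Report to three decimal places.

Labor's share = 1 − 0.37 = 0.63.
Physical capital: 0.37 × 8.96 = 3.3152 pp.
Hours worked: 0.63 × 3.13 = 1.9719 pp.
TFP growth = 5.23 − 5.2871 = -0.0571%.

-0.057%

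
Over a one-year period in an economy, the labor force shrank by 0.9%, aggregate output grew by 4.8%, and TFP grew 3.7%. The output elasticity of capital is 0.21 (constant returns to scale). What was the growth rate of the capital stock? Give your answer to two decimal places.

Labor's share = 1 − 0.21 = 0.79.
gY = gA + 0.79×(-0.9) + 0.21×g.
0.21×g = 4.8 − 3.7 + 0.711 = 1.811.
g = 1.811 / 0.21 = 8.6238%.

8.62%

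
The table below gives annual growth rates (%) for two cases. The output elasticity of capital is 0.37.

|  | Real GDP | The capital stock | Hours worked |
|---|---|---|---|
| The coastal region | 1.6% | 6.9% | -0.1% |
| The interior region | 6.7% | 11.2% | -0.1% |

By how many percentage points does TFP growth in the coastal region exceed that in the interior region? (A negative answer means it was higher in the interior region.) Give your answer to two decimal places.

Labor's share = 1 − 0.37 = 0.63.
The coastal region: TFP = 1.6 − 2.553 + 0.063 = -0.89%.
The interior region: TFP = 6.7 − 4.144 + 0.063 = 2.619%.
Difference = -0.89 − (2.619) = -3.509 pp.

-3.51 percentage points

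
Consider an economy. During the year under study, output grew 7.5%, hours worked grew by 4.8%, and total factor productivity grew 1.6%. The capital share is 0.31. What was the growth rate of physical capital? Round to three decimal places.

Labor's share = 1 − 0.31 = 0.69.
gY = gA + 0.69×4.8 + 0.31×g.
0.31×g = 7.5 − 1.6 − 3.312 = 2.588.
g = 2.588 / 0.31 = 8.34839%.

Physical capital grew 8.348%.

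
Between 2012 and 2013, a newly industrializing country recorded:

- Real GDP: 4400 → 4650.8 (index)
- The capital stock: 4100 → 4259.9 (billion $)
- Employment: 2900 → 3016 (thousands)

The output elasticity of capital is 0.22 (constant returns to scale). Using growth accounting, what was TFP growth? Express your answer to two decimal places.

Real GDP growth = (4650.8 − 4400) / 4400 = 5.7%.
The capital stock growth = (4259.9 − 4100) / 4100 = 3.9%.
Employment growth = (3016 − 2900) / 2900 = 4%.
Labor's share = 1 − 0.22 = 0.78.
The capital stock: 0.22 × 3.9 = 0.858 pp.
Employment: 0.78 × 4 = 3.12 pp.
TFP growth = 5.7 − 3.978 = 1.722%.

1.72%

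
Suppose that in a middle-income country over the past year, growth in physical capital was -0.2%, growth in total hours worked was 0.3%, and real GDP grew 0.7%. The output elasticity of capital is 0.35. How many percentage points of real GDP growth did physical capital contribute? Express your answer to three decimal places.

-0.070 pp

Contribution = share × growth = 0.35 × (-0.2) = -0.07 pp.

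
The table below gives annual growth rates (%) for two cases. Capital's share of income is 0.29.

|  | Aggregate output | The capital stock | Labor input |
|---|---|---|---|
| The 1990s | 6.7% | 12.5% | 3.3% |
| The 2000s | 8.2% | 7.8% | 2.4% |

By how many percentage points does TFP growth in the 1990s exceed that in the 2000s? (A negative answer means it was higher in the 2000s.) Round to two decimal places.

Labor's share = 1 − 0.29 = 0.71.
The 1990s: TFP = 6.7 − 3.625 − 2.343 = 0.732%.
The 2000s: TFP = 8.2 − 2.262 − 1.704 = 4.234%.
Difference = 0.732 − (4.234) = -3.502 pp.

-3.50 percentage points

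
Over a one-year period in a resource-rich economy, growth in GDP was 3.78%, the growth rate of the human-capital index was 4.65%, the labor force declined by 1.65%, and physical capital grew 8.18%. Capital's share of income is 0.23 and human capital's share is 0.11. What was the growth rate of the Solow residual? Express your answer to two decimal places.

Labor's share = 1 − 0.23 − 0.11 = 0.66.
Physical capital: 0.23 × 8.18 = 1.8814 pp.
The human-capital index: 0.11 × 4.65 = 0.5115 pp.
The labor force: 0.66 × (-1.65) = -1.089 pp.
TFP growth = 3.78 − 1.3039 = 2.4761%.

2.48%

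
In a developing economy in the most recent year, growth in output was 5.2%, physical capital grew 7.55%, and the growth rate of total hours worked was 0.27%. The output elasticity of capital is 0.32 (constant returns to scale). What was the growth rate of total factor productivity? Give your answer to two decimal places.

Labor's share = 1 − 0.32 = 0.68.
Physical capital: 0.32 × 7.55 = 2.416 pp.
Total hours worked: 0.68 × 0.27 = 0.1836 pp.
TFP growth = 5.2 − 2.5996 = 2.6004%.

2.60%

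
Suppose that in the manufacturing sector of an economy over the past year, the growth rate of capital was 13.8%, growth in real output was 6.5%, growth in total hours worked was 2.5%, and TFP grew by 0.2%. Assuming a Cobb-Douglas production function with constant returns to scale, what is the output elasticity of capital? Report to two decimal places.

α = 0.34

gY = gA + α·gK + (1−α)·gL, so gY − gA − gL = α(gK − gL).
6.5 − 0.2 − 2.5 = α × (13.8 − 2.5).
3.8 = 11.3 α, so α = 0.3363.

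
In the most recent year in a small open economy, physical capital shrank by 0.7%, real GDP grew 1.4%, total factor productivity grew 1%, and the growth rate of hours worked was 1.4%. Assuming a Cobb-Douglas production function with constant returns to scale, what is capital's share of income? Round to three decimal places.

Capital's share of income is 0.476.

gY = gA + α·gK + (1−α)·gL, so gY − gA − gL = α(gK − gL).
1.4 − 1 − 1.4 = α × (-0.7 − 1.4).
-1 = -2.1 α, so α = 0.47619.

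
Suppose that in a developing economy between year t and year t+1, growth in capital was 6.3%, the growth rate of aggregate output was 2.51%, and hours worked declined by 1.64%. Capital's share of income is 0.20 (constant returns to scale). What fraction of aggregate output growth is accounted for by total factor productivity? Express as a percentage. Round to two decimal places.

102.07%

Labor's share = 1 − 0.2 = 0.8.
Capital: 0.2 × 6.3 = 1.26 pp.
Hours worked: 0.8 × (-1.64) = -1.312 pp.
TFP growth = 2.51 + 0.052 = 2.562%.
TFP share of growth = 2.562 / 2.51 × 100 = 102.0717%.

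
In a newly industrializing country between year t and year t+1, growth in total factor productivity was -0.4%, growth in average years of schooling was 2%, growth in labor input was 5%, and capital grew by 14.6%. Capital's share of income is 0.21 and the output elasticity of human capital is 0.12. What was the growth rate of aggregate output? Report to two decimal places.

Labor's share = 1 − 0.21 − 0.12 = 0.67.
Capital: 0.21 × 14.6 = 3.066 pp.
Average years of schooling: 0.12 × 2 = 0.24 pp.
Labor input: 0.67 × 5 = 3.35 pp.
Output growth = -0.4 + 6.656 = 6.256%.

6.26%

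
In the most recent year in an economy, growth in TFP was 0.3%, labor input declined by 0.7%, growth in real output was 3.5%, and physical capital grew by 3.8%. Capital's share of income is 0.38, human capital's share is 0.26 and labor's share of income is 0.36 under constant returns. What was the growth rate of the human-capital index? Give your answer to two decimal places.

7.72%

Labor's share = 1 − 0.38 − 0.26 = 0.36.
gY = gA + 0.38×3.8 + 0.36×(-0.7) + 0.26×g.
0.26×g = 3.5 − 0.3 − 1.192 = 2.008.
g = 2.008 / 0.26 = 7.7231%.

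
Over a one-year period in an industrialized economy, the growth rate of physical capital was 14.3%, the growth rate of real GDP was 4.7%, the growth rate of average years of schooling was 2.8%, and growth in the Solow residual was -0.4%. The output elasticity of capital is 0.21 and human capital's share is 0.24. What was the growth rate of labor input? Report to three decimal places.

Labor's share = 1 − 0.21 − 0.24 = 0.55.
gY = gA + 0.21×14.3 + 0.24×2.8 + 0.55×g.
0.55×g = 4.7 + 0.4 − 3.675 = 1.425.
g = 1.425 / 0.55 = 2.59091%.

2.591%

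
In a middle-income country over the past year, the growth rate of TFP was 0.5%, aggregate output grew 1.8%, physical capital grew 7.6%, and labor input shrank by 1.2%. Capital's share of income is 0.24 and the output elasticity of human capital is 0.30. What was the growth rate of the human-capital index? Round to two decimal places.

The human-capital index grew 0.09%.

Labor's share = 1 − 0.24 − 0.3 = 0.46.
gY = gA + 0.24×7.6 + 0.46×(-1.2) + 0.3×g.
0.3×g = 1.8 − 0.5 − 1.272 = 0.028.
g = 0.028 / 0.3 = 0.0933%.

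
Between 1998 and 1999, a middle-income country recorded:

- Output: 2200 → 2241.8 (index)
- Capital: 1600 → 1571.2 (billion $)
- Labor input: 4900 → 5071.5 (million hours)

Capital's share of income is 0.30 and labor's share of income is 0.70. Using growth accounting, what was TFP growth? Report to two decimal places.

-0.01%

Output growth = (2241.8 − 2200) / 2200 = 1.9%.
Capital growth = (1571.2 − 1600) / 1600 = -1.8%.
Labor input growth = (5071.5 − 4900) / 4900 = 3.5%.
Labor's share = 1 − 0.3 = 0.7.
Capital: 0.3 × (-1.8) = -0.54 pp.
Labor input: 0.7 × 3.5 = 2.45 pp.
TFP growth = 1.9 − 1.91 = -0.01%.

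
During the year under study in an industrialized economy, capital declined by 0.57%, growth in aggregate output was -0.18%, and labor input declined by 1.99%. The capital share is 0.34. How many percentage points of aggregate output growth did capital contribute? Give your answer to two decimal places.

Contribution = share × growth = 0.34 × (-0.57) = -0.1938 pp.

-0.19 percentage points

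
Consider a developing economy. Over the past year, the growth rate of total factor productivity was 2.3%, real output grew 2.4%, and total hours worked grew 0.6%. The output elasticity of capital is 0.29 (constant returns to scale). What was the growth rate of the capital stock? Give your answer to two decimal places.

-1.12%

Labor's share = 1 − 0.29 = 0.71.
gY = gA + 0.71×0.6 + 0.29×g.
0.29×g = 2.4 − 2.3 − 0.426 = -0.326.
g = -0.326 / 0.29 = -1.1241%.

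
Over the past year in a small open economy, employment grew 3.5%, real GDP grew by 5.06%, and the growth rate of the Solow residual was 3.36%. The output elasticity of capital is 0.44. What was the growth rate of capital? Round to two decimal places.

-0.59%

Labor's share = 1 − 0.44 = 0.56.
gY = gA + 0.56×3.5 + 0.44×g.
0.44×g = 5.06 − 3.36 − 1.96 = -0.26.
g = -0.26 / 0.44 = -0.5909%.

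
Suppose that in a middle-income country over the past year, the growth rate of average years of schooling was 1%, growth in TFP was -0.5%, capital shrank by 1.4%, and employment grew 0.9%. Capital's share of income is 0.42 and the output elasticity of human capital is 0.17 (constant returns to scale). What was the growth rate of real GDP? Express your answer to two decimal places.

Labor's share = 1 − 0.42 − 0.17 = 0.41.
Capital: 0.42 × (-1.4) = -0.588 pp.
Average years of schooling: 0.17 × 1 = 0.17 pp.
Employment: 0.41 × 0.9 = 0.369 pp.
Output growth = -0.5 + (-0.049) = -0.549%.

-0.55%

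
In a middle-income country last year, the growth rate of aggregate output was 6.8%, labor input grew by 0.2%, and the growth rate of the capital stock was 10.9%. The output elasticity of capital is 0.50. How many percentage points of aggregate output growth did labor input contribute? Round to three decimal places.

0.100

Labor's share = 1 − 0.5 = 0.5.
Contribution = share × growth = 0.5 × 0.2 = 0.1 pp.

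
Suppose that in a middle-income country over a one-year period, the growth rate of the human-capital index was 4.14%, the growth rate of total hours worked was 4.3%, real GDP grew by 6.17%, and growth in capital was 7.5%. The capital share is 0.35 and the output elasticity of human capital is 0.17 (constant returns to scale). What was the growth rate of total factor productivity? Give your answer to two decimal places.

Total factor productivity growth was 0.78%.

Labor's share = 1 − 0.35 − 0.17 = 0.48.
Capital: 0.35 × 7.5 = 2.625 pp.
The human-capital index: 0.17 × 4.14 = 0.7038 pp.
Total hours worked: 0.48 × 4.3 = 2.064 pp.
TFP growth = 6.17 − 5.3928 = 0.7772%.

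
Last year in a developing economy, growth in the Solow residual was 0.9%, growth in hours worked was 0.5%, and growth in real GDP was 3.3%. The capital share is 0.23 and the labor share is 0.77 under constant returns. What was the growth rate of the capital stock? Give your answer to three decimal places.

Labor's share = 1 − 0.23 = 0.77.
gY = gA + 0.77×0.5 + 0.23×g.
0.23×g = 3.3 − 0.9 − 0.385 = 2.015.
g = 2.015 / 0.23 = 8.76087%.

The capital stock growth was 8.761%.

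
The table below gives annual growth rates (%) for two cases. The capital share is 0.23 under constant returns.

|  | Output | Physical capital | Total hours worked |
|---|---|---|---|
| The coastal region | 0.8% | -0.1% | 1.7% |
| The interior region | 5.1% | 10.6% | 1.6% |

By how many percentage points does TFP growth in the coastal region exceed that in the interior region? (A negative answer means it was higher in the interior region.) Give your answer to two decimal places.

-1.92 percentage points

Labor's share = 1 − 0.23 = 0.77.
The coastal region: TFP = 0.8 + 0.023 − 1.309 = -0.486%.
The interior region: TFP = 5.1 − 2.438 − 1.232 = 1.43%.
Difference = -0.486 − (1.43) = -1.916 pp.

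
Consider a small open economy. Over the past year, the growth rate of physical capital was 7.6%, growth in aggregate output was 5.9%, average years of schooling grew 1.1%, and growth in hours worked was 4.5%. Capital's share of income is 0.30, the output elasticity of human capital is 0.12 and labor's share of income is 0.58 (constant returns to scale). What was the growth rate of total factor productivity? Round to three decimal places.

Total factor productivity growth was 0.878%.

Labor's share = 1 − 0.3 − 0.12 = 0.58.
Physical capital: 0.3 × 7.6 = 2.28 pp.
Average years of schooling: 0.12 × 1.1 = 0.132 pp.
Hours worked: 0.58 × 4.5 = 2.61 pp.
TFP growth = 5.9 − 5.022 = 0.878%.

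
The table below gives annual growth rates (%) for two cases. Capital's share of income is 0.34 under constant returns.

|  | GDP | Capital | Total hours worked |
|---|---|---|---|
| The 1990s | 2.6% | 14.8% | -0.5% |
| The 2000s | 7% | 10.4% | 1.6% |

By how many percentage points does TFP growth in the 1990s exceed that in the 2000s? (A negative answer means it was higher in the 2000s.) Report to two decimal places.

Labor's share = 1 − 0.34 = 0.66.
The 1990s: TFP = 2.6 − 5.032 + 0.33 = -2.102%.
The 2000s: TFP = 7 − 3.536 − 1.056 = 2.408%.
Difference = -2.102 − (2.408) = -4.51 pp.

-4.51 percentage points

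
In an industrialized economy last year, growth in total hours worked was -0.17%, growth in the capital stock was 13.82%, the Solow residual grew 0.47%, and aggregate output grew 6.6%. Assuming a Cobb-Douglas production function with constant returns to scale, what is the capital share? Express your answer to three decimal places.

0.450

gY = gA + α·gK + (1−α)·gL, so gY − gA − gL = α(gK − gL).
6.6 − 0.47 + 0.17 = α × (13.82 − (-0.17)).
6.3 = 13.99 α, so α = 0.45032.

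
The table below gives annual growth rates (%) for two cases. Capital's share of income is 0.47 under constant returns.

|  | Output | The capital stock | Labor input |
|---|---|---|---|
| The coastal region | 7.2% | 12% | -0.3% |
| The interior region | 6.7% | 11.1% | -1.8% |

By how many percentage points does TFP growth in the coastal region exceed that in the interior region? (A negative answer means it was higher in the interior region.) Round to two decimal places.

-0.72 percentage points

Labor's share = 1 − 0.47 = 0.53.
The coastal region: TFP = 7.2 − 5.64 + 0.159 = 1.719%.
The interior region: TFP = 6.7 − 5.217 + 0.954 = 2.437%.
Difference = 1.719 − (2.437) = -0.718 pp.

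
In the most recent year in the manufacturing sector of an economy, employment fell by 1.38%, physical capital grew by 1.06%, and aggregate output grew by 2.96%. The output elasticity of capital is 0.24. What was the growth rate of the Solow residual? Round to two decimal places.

3.75%

Labor's share = 1 − 0.24 = 0.76.
Physical capital: 0.24 × 1.06 = 0.2544 pp.
Employment: 0.76 × (-1.38) = -1.0488 pp.
TFP growth = 2.96 + 0.7944 = 3.7544%.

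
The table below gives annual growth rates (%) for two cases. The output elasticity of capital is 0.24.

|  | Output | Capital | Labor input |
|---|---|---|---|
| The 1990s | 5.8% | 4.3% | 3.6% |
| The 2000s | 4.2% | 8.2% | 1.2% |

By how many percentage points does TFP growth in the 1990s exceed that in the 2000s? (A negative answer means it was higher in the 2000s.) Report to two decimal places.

0.71 percentage points

Labor's share = 1 − 0.24 = 0.76.
The 1990s: TFP = 5.8 − 1.032 − 2.736 = 2.032%.
The 2000s: TFP = 4.2 − 1.968 − 0.912 = 1.32%.
Difference = 2.032 − (1.32) = 0.712 pp.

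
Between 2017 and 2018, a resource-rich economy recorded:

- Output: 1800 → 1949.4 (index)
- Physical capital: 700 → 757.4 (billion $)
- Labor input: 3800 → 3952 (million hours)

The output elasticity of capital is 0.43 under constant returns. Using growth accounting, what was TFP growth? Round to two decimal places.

Output growth = (1949.4 − 1800) / 1800 = 8.3%.
Physical capital growth = (757.4 − 700) / 700 = 8.2%.
Labor input growth = (3952 − 3800) / 3800 = 4%.
Labor's share = 1 − 0.43 = 0.57.
Physical capital: 0.43 × 8.2 = 3.526 pp.
Labor input: 0.57 × 4 = 2.28 pp.
TFP growth = 8.3 − 5.806 = 2.494%.

TFP growth was 2.49%.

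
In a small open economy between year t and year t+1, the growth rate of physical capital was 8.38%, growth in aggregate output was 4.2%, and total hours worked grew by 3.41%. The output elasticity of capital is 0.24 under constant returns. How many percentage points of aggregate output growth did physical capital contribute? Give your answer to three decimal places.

2.011 percentage points

Contribution = share × growth = 0.24 × 8.38 = 2.0112 pp.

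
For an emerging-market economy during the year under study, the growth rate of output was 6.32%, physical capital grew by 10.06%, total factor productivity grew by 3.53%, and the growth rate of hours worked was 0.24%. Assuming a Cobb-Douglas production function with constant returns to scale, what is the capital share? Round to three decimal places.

0.260

gY = gA + α·gK + (1−α)·gL, so gY − gA − gL = α(gK − gL).
6.32 − 3.53 − 0.24 = α × (10.06 − 0.24).
2.55 = 9.82 α, so α = 0.25967.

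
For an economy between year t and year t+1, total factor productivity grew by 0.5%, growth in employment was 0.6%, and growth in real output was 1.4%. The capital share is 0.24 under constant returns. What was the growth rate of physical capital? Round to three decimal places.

Labor's share = 1 − 0.24 = 0.76.
gY = gA + 0.76×0.6 + 0.24×g.
0.24×g = 1.4 − 0.5 − 0.456 = 0.444.
g = 0.444 / 0.24 = 1.85%.

1.850%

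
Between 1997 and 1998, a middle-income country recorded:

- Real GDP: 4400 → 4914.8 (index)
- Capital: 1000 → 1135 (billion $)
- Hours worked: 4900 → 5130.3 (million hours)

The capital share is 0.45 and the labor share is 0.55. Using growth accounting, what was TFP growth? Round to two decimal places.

Real GDP growth = (4914.8 − 4400) / 4400 = 11.7%.
Capital growth = (1135 − 1000) / 1000 = 13.5%.
Hours worked growth = (5130.3 − 4900) / 4900 = 4.7%.
Labor's share = 1 − 0.45 = 0.55.
Capital: 0.45 × 13.5 = 6.075 pp.
Hours worked: 0.55 × 4.7 = 2.585 pp.
TFP growth = 11.7 − 8.66 = 3.04%.

3.04%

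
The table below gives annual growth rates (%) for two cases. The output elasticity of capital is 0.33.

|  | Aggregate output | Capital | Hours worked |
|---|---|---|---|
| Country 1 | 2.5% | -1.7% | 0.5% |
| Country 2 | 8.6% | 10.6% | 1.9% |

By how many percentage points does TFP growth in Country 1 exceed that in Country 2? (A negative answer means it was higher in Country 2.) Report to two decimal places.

Labor's share = 1 − 0.33 = 0.67.
Country 1: TFP = 2.5 + 0.561 − 0.335 = 2.726%.
Country 2: TFP = 8.6 − 3.498 − 1.273 = 3.829%.
Difference = 2.726 − (3.829) = -1.103 pp.

-1.10 percentage points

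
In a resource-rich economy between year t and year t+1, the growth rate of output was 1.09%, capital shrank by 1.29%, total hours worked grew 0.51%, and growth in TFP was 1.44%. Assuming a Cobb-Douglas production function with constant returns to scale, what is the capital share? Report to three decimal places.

α = 0.478

gY = gA + α·gK + (1−α)·gL, so gY − gA − gL = α(gK − gL).
1.09 − 1.44 − 0.51 = α × (-1.29 − 0.51).
-0.86 = -1.8 α, so α = 0.47778.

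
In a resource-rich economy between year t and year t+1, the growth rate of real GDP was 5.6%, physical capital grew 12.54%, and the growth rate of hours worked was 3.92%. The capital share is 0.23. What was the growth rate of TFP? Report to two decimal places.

-0.30%

Labor's share = 1 − 0.23 = 0.77.
Physical capital: 0.23 × 12.54 = 2.8842 pp.
Hours worked: 0.77 × 3.92 = 3.0184 pp.
TFP growth = 5.6 − 5.9026 = -0.3026%.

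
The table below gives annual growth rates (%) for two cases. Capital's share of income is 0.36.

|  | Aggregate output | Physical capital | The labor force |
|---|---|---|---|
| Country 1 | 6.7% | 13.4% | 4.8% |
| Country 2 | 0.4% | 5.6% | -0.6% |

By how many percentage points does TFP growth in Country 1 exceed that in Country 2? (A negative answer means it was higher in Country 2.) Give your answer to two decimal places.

0.04 percentage points

Labor's share = 1 − 0.36 = 0.64.
Country 1: TFP = 6.7 − 4.824 − 3.072 = -1.196%.
Country 2: TFP = 0.4 − 2.016 + 0.384 = -1.232%.
Difference = -1.196 − (-1.232) = 0.036 pp.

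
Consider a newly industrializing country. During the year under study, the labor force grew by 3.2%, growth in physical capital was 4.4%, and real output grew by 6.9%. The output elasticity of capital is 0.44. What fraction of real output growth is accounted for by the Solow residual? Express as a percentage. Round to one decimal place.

Labor's share = 1 − 0.44 = 0.56.
Physical capital: 0.44 × 4.4 = 1.936 pp.
The labor force: 0.56 × 3.2 = 1.792 pp.
TFP growth = 6.9 − 3.728 = 3.172%.
TFP share of growth = 3.172 / 6.9 × 100 = 45.971%.

The Solow residual accounted for 46.0% of growth.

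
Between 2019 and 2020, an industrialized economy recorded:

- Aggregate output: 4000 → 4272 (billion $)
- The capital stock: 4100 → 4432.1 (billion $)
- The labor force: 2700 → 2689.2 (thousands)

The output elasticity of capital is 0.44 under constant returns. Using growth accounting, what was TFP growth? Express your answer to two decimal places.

Aggregate output growth = (4272 − 4000) / 4000 = 6.8%.
The capital stock growth = (4432.1 − 4100) / 4100 = 8.1%.
The labor force growth = (2689.2 − 2700) / 2700 = -0.4%.
Labor's share = 1 − 0.44 = 0.56.
The capital stock: 0.44 × 8.1 = 3.564 pp.
The labor force: 0.56 × (-0.4) = -0.224 pp.
TFP growth = 6.8 − 3.34 = 3.46%.

TFP grew 3.46%.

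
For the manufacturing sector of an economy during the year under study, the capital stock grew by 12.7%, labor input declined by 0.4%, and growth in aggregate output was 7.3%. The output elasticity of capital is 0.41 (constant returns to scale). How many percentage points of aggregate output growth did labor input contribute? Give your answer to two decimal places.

-0.24 pp

Labor's share = 1 − 0.41 = 0.59.
Contribution = share × growth = 0.59 × (-0.4) = -0.236 pp.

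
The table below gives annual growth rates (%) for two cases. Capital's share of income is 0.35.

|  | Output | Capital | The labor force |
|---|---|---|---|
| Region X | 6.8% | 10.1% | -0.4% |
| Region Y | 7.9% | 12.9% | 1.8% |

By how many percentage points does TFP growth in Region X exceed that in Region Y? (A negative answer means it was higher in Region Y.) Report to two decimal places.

Labor's share = 1 − 0.35 = 0.65.
Region X: TFP = 6.8 − 3.535 + 0.26 = 3.525%.
Region Y: TFP = 7.9 − 4.515 − 1.17 = 2.215%.
Difference = 3.525 − (2.215) = 1.31 pp.

1.31 percentage points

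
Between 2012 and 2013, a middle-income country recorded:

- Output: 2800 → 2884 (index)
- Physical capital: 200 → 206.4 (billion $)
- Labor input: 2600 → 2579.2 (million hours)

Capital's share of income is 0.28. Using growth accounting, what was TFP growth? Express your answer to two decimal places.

Output growth = (2884 − 2800) / 2800 = 3%.
Physical capital growth = (206.4 − 200) / 200 = 3.2%.
Labor input growth = (2579.2 − 2600) / 2600 = -0.8%.
Labor's share = 1 − 0.28 = 0.72.
Physical capital: 0.28 × 3.2 = 0.896 pp.
Labor input: 0.72 × (-0.8) = -0.576 pp.
TFP growth = 3 − 0.32 = 2.68%.

TFP growth was 2.68%.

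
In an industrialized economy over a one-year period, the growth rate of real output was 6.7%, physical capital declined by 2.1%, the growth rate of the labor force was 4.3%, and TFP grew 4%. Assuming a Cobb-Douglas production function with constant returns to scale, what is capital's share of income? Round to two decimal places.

Capital's share of income is 0.25.

gY = gA + α·gK + (1−α)·gL, so gY − gA − gL = α(gK − gL).
6.7 − 4 − 4.3 = α × (-2.1 − 4.3).
-1.6 = -6.4 α, so α = 0.25.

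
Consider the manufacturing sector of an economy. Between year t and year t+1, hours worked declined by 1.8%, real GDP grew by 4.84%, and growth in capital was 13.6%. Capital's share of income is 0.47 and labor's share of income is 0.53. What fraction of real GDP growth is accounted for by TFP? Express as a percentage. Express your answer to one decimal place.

Labor's share = 1 − 0.47 = 0.53.
Capital: 0.47 × 13.6 = 6.392 pp.
Hours worked: 0.53 × (-1.8) = -0.954 pp.
TFP growth = 4.84 − 5.438 = -0.598%.
TFP share of growth = -0.598 / 4.84 × 100 = -12.355%.

TFP accounted for -12.4% of growth.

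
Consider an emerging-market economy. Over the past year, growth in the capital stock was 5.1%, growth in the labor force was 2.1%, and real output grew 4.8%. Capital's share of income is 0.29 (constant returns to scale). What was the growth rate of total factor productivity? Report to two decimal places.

Labor's share = 1 − 0.29 = 0.71.
The capital stock: 0.29 × 5.1 = 1.479 pp.
The labor force: 0.71 × 2.1 = 1.491 pp.
TFP growth = 4.8 − 2.97 = 1.83%.

Total factor productivity growth was 1.83%.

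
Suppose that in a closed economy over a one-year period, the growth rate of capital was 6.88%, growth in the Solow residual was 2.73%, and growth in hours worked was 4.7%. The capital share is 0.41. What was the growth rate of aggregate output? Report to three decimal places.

Labor's share = 1 − 0.41 = 0.59.
Capital: 0.41 × 6.88 = 2.8208 pp.
Hours worked: 0.59 × 4.7 = 2.773 pp.
Output growth = 2.73 + 5.5938 = 8.3238%.

8.324%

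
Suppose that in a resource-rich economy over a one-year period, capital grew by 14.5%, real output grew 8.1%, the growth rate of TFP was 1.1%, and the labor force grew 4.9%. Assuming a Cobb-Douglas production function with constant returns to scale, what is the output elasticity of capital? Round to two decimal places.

0.22

gY = gA + α·gK + (1−α)·gL, so gY − gA − gL = α(gK − gL).
8.1 − 1.1 − 4.9 = α × (14.5 − 4.9).
2.1 = 9.6 α, so α = 0.2188.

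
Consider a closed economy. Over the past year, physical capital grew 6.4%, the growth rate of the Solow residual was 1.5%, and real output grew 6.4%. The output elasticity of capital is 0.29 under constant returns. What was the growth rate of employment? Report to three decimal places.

Employment grew 4.287%.

Labor's share = 1 − 0.29 = 0.71.
gY = gA + 0.29×6.4 + 0.71×g.
0.71×g = 6.4 − 1.5 − 1.856 = 3.044.
g = 3.044 / 0.71 = 4.28732%.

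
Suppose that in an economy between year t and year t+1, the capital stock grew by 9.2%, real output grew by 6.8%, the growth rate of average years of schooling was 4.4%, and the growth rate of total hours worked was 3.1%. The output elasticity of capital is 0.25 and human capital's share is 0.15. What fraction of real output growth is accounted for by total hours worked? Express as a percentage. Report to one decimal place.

Total hours worked accounted for 27.4% of growth.

Labor's share = 1 − 0.25 − 0.15 = 0.6.
Total hours worked contributed 0.6 × 3.1 = 1.86 pp.
Share of growth = 1.86 / 6.8 × 100 = 27.353%.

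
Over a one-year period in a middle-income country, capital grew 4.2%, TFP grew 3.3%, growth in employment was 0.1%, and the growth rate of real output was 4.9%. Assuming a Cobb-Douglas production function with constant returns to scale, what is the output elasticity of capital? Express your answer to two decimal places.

α = 0.37

gY = gA + α·gK + (1−α)·gL, so gY − gA − gL = α(gK − gL).
4.9 − 3.3 − 0.1 = α × (4.2 − 0.1).
1.5 = 4.1 α, so α = 0.3659.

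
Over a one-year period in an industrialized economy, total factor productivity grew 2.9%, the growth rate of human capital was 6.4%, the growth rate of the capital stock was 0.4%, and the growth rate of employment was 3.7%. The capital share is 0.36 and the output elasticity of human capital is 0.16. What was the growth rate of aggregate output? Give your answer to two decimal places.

Labor's share = 1 − 0.36 − 0.16 = 0.48.
The capital stock: 0.36 × 0.4 = 0.144 pp.
Human capital: 0.16 × 6.4 = 1.024 pp.
Employment: 0.48 × 3.7 = 1.776 pp.
Output growth = 2.9 + 2.944 = 5.844%.

Aggregate output growth was 5.84%.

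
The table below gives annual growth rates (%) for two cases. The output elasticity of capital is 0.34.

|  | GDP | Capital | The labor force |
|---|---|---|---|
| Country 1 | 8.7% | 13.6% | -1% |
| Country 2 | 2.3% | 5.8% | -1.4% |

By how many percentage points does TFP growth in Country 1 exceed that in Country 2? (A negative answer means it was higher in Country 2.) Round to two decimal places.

3.48 percentage points

Labor's share = 1 − 0.34 = 0.66.
Country 1: TFP = 8.7 − 4.624 + 0.66 = 4.736%.
Country 2: TFP = 2.3 − 1.972 + 0.924 = 1.252%.
Difference = 4.736 − (1.252) = 3.484 pp.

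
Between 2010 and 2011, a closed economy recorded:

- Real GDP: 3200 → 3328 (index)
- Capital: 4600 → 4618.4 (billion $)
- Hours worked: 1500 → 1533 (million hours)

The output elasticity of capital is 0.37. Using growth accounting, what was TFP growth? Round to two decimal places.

2.47%

Real GDP growth = (3328 − 3200) / 3200 = 4%.
Capital growth = (4618.4 − 4600) / 4600 = 0.4%.
Hours worked growth = (1533 − 1500) / 1500 = 2.2%.
Labor's share = 1 − 0.37 = 0.63.
Capital: 0.37 × 0.4 = 0.148 pp.
Hours worked: 0.63 × 2.2 = 1.386 pp.
TFP growth = 4 − 1.534 = 2.466%.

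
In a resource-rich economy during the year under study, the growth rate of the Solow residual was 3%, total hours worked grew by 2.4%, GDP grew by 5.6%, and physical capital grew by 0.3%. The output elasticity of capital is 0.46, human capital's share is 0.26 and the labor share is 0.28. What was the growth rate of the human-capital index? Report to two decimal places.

The human-capital index growth was 6.88%.

Labor's share = 1 − 0.46 − 0.26 = 0.28.
gY = gA + 0.46×0.3 + 0.28×2.4 + 0.26×g.
0.26×g = 5.6 − 3 − 0.81 = 1.79.
g = 1.79 / 0.26 = 6.8846%.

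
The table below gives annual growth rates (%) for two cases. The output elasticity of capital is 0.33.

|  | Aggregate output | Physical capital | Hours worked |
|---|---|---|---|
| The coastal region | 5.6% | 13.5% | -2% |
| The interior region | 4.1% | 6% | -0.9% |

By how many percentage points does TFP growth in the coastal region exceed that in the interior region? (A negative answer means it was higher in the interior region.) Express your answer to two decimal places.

Labor's share = 1 − 0.33 = 0.67.
The coastal region: TFP = 5.6 − 4.455 + 1.34 = 2.485%.
The interior region: TFP = 4.1 − 1.98 + 0.603 = 2.723%.
Difference = 2.485 − (2.723) = -0.238 pp.

-0.24 percentage points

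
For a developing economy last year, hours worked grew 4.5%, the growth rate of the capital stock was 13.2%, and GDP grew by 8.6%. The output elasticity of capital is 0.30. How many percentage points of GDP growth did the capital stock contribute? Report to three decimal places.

Contribution = share × growth = 0.3 × 13.2 = 3.96 pp.

3.960 pp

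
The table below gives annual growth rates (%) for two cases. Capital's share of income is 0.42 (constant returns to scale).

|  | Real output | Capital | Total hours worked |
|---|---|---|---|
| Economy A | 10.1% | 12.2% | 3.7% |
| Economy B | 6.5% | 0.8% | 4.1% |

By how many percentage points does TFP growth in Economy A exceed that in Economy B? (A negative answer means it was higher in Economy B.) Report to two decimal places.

Labor's share = 1 − 0.42 = 0.58.
Economy A: TFP = 10.1 − 5.124 − 2.146 = 2.83%.
Economy B: TFP = 6.5 − 0.336 − 2.378 = 3.786%.
Difference = 2.83 − (3.786) = -0.956 pp.

-0.96 percentage points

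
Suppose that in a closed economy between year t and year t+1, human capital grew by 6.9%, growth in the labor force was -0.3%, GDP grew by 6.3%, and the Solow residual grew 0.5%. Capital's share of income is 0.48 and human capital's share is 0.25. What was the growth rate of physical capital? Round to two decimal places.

Physical capital grew 8.66%.

Labor's share = 1 − 0.48 − 0.25 = 0.27.
gY = gA + 0.25×6.9 + 0.27×(-0.3) + 0.48×g.
0.48×g = 6.3 − 0.5 − 1.644 = 4.156.
g = 4.156 / 0.48 = 8.6583%.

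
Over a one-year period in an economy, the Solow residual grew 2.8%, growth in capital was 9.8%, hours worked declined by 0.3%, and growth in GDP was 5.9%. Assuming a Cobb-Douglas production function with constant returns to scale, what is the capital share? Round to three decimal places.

α = 0.337

gY = gA + α·gK + (1−α)·gL, so gY − gA − gL = α(gK − gL).
5.9 − 2.8 + 0.3 = α × (9.8 − (-0.3)).
3.4 = 10.1 α, so α = 0.33663.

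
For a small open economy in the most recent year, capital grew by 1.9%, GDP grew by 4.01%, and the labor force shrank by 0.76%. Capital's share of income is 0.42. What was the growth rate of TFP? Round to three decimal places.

Labor's share = 1 − 0.42 = 0.58.
Capital: 0.42 × 1.9 = 0.798 pp.
The labor force: 0.58 × (-0.76) = -0.4408 pp.
TFP growth = 4.01 − 0.3572 = 3.6528%.

TFP grew 3.653%.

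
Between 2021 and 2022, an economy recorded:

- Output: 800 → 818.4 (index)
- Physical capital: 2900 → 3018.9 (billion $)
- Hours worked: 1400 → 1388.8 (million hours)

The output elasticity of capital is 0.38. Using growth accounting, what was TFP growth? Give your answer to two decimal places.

TFP grew 1.24%.

Output growth = (818.4 − 800) / 800 = 2.3%.
Physical capital growth = (3018.9 − 2900) / 2900 = 4.1%.
Hours worked growth = (1388.8 − 1400) / 1400 = -0.8%.
Labor's share = 1 − 0.38 = 0.62.
Physical capital: 0.38 × 4.1 = 1.558 pp.
Hours worked: 0.62 × (-0.8) = -0.496 pp.
TFP growth = 2.3 − 1.062 = 1.238%.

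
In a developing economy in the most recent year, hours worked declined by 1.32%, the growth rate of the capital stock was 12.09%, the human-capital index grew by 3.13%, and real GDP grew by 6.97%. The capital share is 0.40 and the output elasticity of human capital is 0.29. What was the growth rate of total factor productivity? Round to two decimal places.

Labor's share = 1 − 0.4 − 0.29 = 0.31.
The capital stock: 0.4 × 12.09 = 4.836 pp.
The human-capital index: 0.29 × 3.13 = 0.9077 pp.
Hours worked: 0.31 × (-1.32) = -0.4092 pp.
TFP growth = 6.97 − 5.3345 = 1.6355%.

1.64%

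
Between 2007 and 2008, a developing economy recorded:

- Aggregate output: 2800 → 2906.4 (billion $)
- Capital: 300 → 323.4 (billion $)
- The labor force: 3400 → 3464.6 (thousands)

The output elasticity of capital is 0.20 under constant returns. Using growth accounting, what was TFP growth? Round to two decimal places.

Aggregate output growth = (2906.4 − 2800) / 2800 = 3.8%.
Capital growth = (323.4 − 300) / 300 = 7.8%.
The labor force growth = (3464.6 − 3400) / 3400 = 1.9%.
Labor's share = 1 − 0.2 = 0.8.
Capital: 0.2 × 7.8 = 1.56 pp.
The labor force: 0.8 × 1.9 = 1.52 pp.
TFP growth = 3.8 − 3.08 = 0.72%.

0.72%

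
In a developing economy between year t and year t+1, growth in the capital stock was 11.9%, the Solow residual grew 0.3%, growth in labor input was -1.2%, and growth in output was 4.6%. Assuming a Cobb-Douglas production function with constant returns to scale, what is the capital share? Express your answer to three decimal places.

gY = gA + α·gK + (1−α)·gL, so gY − gA − gL = α(gK − gL).
4.6 − 0.3 + 1.2 = α × (11.9 − (-1.2)).
5.5 = 13.1 α, so α = 0.41985.

The capital share is 0.420.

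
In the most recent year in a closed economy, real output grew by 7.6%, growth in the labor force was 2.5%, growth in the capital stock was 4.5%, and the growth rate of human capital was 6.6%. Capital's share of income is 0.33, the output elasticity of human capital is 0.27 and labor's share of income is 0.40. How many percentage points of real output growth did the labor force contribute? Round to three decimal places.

1.000 percentage points

Labor's share = 1 − 0.33 − 0.27 = 0.4.
Contribution = share × growth = 0.4 × 2.5 = 1 pp.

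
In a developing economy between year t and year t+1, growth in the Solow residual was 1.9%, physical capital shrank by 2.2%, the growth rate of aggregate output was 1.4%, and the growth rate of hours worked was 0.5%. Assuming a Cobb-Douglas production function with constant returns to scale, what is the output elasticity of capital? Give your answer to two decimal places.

gY = gA + α·gK + (1−α)·gL, so gY − gA − gL = α(gK − gL).
1.4 − 1.9 − 0.5 = α × (-2.2 − 0.5).
-1 = -2.7 α, so α = 0.3704.

0.37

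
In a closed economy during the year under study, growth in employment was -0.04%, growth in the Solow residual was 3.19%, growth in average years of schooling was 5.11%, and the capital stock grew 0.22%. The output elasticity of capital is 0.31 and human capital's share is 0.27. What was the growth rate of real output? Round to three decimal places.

4.621%

Labor's share = 1 − 0.31 − 0.27 = 0.42.
The capital stock: 0.31 × 0.22 = 0.0682 pp.
Average years of schooling: 0.27 × 5.11 = 1.3797 pp.
Employment: 0.42 × (-0.04) = -0.0168 pp.
Output growth = 3.19 + 1.4311 = 4.6211%.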